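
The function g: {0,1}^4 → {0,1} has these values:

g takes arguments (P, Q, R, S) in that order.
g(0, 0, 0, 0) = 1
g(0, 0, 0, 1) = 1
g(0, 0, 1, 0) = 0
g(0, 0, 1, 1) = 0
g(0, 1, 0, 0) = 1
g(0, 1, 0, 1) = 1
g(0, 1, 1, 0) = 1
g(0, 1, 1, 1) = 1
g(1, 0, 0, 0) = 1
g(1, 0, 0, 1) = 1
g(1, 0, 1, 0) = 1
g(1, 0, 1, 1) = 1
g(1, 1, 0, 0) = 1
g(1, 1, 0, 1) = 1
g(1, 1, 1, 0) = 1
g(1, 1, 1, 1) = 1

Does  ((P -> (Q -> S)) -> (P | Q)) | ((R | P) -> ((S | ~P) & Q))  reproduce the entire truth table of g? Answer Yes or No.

Yes

Evaluate ((P -> (Q -> S)) -> (P | Q)) | ((R | P) -> ((S | ~P) & Q)) on each row and compare to g:
  P=0, Q=0, R=0, S=0: formula gives 1, g = 1 ✓
  P=0, Q=0, R=0, S=1: formula gives 1, g = 1 ✓
  P=0, Q=0, R=1, S=0: formula gives 0, g = 0 ✓
  P=0, Q=0, R=1, S=1: formula gives 0, g = 0 ✓
  … (the remaining 12 rows also agree.)
All 16 rows match — the expression computes g exactly.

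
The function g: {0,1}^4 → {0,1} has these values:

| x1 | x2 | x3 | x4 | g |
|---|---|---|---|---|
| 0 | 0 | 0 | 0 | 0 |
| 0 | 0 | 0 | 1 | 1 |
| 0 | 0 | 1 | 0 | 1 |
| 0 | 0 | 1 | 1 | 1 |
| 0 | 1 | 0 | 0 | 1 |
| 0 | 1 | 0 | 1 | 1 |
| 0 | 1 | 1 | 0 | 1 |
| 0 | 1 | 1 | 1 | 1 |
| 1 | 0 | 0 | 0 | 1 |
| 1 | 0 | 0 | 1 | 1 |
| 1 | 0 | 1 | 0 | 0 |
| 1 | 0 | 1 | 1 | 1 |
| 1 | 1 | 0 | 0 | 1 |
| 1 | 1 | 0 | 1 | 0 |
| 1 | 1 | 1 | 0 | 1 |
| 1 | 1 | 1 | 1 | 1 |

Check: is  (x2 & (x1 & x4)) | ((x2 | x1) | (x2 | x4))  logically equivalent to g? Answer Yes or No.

Check the formula against g row by row:
  x1=0, x2=0, x3=0, x4=0: formula gives 0, g = 0 ✓
  x1=0, x2=0, x3=0, x4=1: formula gives 1, g = 1 ✓
  x1=0, x2=0, x3=1, x4=0: formula gives 0, but g = 1 ✗
A single disagreement suffices: at (0,0,1,0) they differ, so the formula does not compute g.

No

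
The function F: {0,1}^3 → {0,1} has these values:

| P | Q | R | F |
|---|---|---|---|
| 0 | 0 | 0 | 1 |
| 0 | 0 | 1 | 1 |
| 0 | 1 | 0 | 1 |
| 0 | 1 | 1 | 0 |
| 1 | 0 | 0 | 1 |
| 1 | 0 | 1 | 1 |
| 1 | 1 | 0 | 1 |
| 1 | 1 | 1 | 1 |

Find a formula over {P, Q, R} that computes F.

F(P, Q, R) = ¬((¬P ∧ Q) ∧ R)

F is 0 on exactly one input, (0,1,1), whose minterm is ¬P·Q·R. So F is the negation of that single conjunction.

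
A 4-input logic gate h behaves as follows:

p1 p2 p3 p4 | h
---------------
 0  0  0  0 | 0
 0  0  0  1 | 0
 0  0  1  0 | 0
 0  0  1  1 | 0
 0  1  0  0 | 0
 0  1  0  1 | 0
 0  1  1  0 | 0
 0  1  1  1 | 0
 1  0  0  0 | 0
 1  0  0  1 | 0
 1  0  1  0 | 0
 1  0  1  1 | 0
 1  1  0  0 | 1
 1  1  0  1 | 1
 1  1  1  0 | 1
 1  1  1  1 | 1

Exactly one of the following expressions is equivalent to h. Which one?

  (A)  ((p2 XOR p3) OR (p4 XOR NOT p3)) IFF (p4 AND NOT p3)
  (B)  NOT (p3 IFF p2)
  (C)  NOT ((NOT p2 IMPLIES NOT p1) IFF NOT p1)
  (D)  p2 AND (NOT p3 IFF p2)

(A): at (0,1,0,1) it gives 1, but h = 0 — eliminated.
(B): at (0,0,1,0) it gives 1, but h = 0 — eliminated.
(D): at (0,1,0,0) it gives 1, but h = 0 — eliminated.
Only (C) survives; checking it on all 16 rows confirms it matches h.

C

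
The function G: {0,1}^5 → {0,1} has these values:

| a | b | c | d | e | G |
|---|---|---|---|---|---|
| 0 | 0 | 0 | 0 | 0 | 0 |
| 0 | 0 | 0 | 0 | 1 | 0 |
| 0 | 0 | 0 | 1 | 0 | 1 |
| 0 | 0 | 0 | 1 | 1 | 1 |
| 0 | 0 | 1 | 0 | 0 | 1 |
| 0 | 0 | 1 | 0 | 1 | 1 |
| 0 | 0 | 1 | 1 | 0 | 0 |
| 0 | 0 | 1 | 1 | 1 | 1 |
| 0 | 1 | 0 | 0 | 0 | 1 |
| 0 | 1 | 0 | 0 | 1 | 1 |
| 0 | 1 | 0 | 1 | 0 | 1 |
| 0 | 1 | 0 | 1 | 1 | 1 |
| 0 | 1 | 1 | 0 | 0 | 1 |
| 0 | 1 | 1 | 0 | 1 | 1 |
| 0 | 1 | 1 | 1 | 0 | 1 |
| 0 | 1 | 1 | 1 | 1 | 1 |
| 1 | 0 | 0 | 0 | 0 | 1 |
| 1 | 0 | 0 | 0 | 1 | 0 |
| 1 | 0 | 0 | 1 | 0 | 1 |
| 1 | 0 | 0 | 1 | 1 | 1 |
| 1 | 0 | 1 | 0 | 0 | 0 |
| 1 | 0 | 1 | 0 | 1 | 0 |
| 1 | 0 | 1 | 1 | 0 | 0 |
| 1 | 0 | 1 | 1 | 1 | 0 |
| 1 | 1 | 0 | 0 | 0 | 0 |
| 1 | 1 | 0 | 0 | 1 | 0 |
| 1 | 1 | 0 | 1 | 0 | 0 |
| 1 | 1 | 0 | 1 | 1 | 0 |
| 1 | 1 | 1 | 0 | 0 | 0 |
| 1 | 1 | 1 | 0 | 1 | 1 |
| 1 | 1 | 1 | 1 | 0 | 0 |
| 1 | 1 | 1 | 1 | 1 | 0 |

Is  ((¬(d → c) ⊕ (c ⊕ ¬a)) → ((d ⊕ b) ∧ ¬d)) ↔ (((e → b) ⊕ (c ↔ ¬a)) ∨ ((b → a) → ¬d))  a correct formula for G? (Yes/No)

No

Check the formula against G row by row:
  a=0, b=0, c=0, d=0, e=0: formula gives 0, G = 0 ✓
  a=0, b=0, c=0, d=0, e=1: formula gives 0, G = 0 ✓
  a=0, b=0, c=0, d=1, e=0: formula gives 1, G = 1 ✓
  a=0, b=0, c=0, d=1, e=1: formula gives 0, but G = 1 ✗
A single disagreement suffices: at (0,0,0,1,1) they differ, so the formula does not compute G.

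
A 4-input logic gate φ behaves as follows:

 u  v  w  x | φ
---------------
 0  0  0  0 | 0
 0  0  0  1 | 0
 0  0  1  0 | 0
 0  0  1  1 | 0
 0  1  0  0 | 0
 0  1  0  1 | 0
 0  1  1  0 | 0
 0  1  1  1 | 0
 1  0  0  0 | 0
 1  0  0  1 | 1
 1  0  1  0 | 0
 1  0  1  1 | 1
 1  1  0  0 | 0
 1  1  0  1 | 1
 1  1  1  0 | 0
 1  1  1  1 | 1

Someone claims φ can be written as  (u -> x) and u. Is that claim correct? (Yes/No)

Yes

Check the formula against φ row by row:
  u=0, v=0, w=0, x=0: formula gives 0, φ = 0 ✓
  u=0, v=0, w=0, x=1: formula gives 0, φ = 0 ✓
  u=0, v=0, w=1, x=0: formula gives 0, φ = 0 ✓
  u=0, v=0, w=1, x=1: formula gives 0, φ = 0 ✓
  …and likewise for the remaining 12 rows.
No disagreement on any input; they are logically equivalent.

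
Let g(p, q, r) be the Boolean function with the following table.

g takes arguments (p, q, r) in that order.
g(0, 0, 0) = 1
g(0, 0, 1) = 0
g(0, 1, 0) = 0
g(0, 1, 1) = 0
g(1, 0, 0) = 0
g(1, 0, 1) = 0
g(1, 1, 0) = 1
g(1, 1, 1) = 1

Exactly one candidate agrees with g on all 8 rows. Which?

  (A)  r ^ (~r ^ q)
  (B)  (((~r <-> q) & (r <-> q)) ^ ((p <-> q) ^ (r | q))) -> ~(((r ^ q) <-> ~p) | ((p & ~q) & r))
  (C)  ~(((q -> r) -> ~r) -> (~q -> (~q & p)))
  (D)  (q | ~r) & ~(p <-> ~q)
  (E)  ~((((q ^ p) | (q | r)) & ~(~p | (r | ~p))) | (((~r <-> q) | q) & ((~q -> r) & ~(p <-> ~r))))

(A): at (0,0,1) it gives 1, but g = 0 — eliminated.
(B): at (0,0,1) it gives 1, but g = 0 — eliminated.
(C): at (1,1,0) it gives 0, but g = 1 — eliminated.
(E): at (0,0,1) it gives 1, but g = 0 — eliminated.
Only (D) survives; checking it on all 8 rows confirms it matches g.

D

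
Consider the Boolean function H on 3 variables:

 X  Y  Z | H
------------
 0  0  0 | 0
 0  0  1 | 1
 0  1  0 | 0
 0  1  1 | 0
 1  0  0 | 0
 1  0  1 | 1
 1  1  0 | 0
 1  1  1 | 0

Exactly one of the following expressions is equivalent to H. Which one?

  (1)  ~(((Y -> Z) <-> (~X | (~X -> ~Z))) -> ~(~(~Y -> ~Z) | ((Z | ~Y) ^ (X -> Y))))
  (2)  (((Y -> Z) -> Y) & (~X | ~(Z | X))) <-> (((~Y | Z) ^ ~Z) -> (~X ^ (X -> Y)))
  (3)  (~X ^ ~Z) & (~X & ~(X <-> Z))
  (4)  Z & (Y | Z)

(1) fails at (1,0,0): the formula yields 1, H is 0.
(3) fails at (0,1,1): the formula yields 1, H is 0.
(4) fails at (0,1,1): the formula yields 1, H is 0.
Only (2) survives; checking it on all 8 rows confirms it matches H.

2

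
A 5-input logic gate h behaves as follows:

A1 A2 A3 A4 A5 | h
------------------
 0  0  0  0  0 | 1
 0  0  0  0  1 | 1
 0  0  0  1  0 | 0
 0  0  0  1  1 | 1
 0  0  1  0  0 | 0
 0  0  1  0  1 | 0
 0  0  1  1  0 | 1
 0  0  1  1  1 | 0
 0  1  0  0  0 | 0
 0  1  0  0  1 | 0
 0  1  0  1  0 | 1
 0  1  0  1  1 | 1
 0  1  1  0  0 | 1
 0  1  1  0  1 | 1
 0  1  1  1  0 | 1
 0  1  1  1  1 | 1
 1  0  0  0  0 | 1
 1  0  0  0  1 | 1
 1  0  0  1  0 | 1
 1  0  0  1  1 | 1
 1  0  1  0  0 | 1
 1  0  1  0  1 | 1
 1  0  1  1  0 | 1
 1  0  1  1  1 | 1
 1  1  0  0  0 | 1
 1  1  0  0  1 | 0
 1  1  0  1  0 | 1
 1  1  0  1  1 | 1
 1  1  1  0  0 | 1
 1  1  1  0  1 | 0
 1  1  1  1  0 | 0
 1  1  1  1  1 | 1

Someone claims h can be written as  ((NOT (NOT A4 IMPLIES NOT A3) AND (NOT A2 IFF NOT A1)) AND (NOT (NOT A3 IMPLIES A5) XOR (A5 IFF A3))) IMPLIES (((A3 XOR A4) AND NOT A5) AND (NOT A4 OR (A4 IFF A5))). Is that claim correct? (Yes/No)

Test each input against both h and the formula:
  A1=0, A2=0, A3=0, A4=0, A5=0: formula gives 1, h = 1 ✓
  A1=0, A2=0, A3=0, A4=0, A5=1: formula gives 1, h = 1 ✓
  A1=0, A2=0, A3=0, A4=1, A5=0: formula gives 1, but h = 0 ✗
Row (0,0,0,1,0) is a counterexample, so the formula is not equivalent to h.

No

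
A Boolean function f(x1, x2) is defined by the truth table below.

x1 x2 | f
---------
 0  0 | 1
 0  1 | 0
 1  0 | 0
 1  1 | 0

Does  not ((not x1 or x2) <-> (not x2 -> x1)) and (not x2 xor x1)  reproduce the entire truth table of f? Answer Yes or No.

Yes

Check the formula against f row by row:
  x1=0, x2=0: formula gives 1, f = 1 ✓
  x1=0, x2=1: formula gives 0, f = 0 ✓
  x1=1, x2=0: formula gives 0, f = 0 ✓
  x1=1, x2=1: formula gives 0, f = 0 ✓
All 4 rows match — the expression computes f exactly.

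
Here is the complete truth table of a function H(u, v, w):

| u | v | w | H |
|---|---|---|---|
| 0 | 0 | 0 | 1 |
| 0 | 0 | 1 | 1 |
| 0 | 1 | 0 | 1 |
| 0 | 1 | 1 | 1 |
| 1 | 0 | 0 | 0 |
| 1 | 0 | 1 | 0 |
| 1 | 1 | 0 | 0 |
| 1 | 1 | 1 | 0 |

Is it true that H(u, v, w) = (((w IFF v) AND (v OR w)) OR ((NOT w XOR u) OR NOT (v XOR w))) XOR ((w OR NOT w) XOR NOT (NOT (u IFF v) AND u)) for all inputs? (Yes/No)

Test each input against both H and the formula:
  u=0, v=0, w=0: formula gives 1, H = 1 ✓
  u=0, v=0, w=1: formula gives 0, but H = 1 ✗
A single disagreement suffices: at (0,0,1) they differ, so the formula does not compute H.

No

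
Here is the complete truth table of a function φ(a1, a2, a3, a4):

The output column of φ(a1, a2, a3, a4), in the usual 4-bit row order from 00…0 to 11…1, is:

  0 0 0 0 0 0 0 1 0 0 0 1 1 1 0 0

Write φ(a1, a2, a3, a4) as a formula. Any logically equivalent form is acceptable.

φ(a1, a2, a3, a4) = (((((not a1 and a2) and a3) and a4) or (((a1 and not a2) and a3) and a4)) or (((a1 and a2) and not a3) and not a4)) or (((a1 and a2) and not a3) and a4)

The 1-rows are (0,1,1,1), (1,0,1,1), (1,1,0,0), (1,1,0,1). Each contributes one minterm — ¬a1·a2·a3·a4; a1·¬a2·a3·a4; a1·a2·¬a3·¬a4; a1·a2·¬a3·a4 — and their disjunction is a sum-of-products form of φ.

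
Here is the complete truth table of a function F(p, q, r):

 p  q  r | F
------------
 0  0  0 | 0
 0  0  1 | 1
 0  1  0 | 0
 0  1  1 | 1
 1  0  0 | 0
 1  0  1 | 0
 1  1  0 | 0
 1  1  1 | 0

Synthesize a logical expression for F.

F=1 on 2 inputs: (0,0,1), (0,1,1). Reading each as a conjunction of literals (¬p·¬q·r, ¬p·q·r) and taking the OR gives the canonical DNF.

F(p, q, r) = ((p' · q') · r) + ((p' · q) · r)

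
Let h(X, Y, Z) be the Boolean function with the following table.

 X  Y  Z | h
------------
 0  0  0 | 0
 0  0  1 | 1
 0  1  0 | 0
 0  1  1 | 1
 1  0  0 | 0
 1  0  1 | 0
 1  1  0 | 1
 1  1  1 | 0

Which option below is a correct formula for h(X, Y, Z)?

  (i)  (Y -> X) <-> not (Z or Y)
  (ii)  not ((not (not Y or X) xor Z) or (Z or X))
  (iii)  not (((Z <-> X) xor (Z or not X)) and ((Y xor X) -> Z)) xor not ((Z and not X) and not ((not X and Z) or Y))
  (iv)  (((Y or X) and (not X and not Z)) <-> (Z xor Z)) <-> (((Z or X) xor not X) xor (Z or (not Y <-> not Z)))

iv

(i) fails at (0,0,0): the formula yields 1, h is 0.
(ii) fails at (0,0,0): the formula yields 1, h is 0.
(iii) fails at (1,1,0): the formula yields 0, h is 1.
(iv) is the remaining candidate, and it agrees with h on all 8 inputs.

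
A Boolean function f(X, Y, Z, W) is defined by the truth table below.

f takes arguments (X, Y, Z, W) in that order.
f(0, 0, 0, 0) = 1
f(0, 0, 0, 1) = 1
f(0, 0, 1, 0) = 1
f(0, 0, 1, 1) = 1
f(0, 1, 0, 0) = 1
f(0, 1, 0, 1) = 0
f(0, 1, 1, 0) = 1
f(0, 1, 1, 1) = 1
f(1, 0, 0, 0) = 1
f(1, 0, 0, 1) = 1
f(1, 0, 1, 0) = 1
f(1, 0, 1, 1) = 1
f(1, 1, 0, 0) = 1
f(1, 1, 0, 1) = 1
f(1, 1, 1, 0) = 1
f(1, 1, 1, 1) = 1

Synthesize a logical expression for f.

f is 0 on exactly one input, (0,1,0,1), whose minterm is ¬X·Y·¬Z·W. So f is the negation of that single conjunction.

f(X, Y, Z, W) = NOT (((NOT X AND Y) AND NOT Z) AND W)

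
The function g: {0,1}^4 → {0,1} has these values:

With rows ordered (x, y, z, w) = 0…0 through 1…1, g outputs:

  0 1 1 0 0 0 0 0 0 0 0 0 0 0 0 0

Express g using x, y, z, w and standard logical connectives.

g=1 on 2 inputs: (0,0,0,1), (0,0,1,0). Reading each as a conjunction of literals (¬x·¬y·¬z·w, ¬x·¬y·z·¬w) and taking the OR gives the canonical DNF.

g(x, y, z, w) = (((not x and not y) and not z) and w) or (((not x and not y) and z) and not w)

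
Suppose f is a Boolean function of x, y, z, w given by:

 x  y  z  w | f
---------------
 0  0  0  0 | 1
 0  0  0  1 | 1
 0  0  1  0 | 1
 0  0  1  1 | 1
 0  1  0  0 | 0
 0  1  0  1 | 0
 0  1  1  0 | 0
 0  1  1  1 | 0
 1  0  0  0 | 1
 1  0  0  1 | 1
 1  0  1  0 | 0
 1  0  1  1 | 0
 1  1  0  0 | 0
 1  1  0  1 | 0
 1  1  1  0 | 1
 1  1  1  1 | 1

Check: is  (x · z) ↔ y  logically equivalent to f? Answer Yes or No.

Yes

Evaluate (x · z) ↔ y on each row and compare to f:
  x=0, y=0, z=0, w=0: formula gives 1, f = 1 ✓
  x=0, y=0, z=0, w=1: formula gives 1, f = 1 ✓
  x=0, y=0, z=1, w=0: formula gives 1, f = 1 ✓
  x=0, y=0, z=1, w=1: formula gives 1, f = 1 ✓
  … (the remaining 12 rows also agree.)
All 16 rows match — the expression computes f exactly.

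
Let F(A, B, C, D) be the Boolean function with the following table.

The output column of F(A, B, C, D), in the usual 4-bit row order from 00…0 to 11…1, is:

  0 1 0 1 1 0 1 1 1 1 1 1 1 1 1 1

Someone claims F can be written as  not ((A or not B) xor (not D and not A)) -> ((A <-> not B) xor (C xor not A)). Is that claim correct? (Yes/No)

Evaluate not ((A or not B) xor (not D and not A)) -> ((A <-> not B) xor (C xor not A)) on each row and compare to F:
  A=0, B=0, C=0, D=0: formula gives 1, but F = 0 ✗
Row (0,0,0,0) is a counterexample, so the formula is not equivalent to F.

No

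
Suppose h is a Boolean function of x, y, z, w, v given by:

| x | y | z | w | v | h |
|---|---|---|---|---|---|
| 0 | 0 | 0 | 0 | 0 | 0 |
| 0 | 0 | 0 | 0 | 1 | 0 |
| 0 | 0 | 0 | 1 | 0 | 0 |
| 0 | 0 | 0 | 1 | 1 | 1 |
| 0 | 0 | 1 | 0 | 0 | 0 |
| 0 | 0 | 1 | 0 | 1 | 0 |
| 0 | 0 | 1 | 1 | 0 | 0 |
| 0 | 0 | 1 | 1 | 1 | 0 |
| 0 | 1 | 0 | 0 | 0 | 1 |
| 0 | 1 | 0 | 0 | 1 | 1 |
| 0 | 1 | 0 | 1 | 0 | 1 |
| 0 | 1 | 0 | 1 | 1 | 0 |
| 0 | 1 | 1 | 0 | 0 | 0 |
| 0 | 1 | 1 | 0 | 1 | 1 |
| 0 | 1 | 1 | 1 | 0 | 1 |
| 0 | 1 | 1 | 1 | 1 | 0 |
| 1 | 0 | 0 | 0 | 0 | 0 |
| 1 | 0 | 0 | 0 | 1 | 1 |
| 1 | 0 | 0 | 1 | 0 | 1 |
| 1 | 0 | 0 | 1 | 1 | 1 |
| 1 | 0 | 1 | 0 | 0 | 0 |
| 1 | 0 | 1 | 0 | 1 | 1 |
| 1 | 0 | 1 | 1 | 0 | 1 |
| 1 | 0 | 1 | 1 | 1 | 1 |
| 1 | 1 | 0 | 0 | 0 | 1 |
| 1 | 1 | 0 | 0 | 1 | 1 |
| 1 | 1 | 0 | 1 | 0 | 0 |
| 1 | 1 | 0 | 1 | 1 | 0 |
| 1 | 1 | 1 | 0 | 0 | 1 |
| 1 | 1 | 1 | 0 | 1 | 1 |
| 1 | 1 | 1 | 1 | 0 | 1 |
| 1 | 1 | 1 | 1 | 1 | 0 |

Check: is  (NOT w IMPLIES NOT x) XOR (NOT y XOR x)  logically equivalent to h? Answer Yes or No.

No

Check the formula against h row by row:
  x=0, y=0, z=0, w=0, v=0: formula gives 0, h = 0 ✓
  x=0, y=0, z=0, w=0, v=1: formula gives 0, h = 0 ✓
  x=0, y=0, z=0, w=1, v=0: formula gives 0, h = 0 ✓
  x=0, y=0, z=0, w=1, v=1: formula gives 0, but h = 1 ✗
Since they disagree at (0,0,0,1,1), the expression is not a correct formula for h.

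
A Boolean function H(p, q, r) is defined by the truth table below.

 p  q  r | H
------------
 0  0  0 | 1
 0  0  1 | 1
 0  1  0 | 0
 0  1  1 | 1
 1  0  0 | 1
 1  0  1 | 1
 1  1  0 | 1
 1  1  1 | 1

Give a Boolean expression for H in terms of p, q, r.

H is 0 on exactly one input, (0,1,0), whose minterm is ¬p·q·¬r. So H is the negation of that single conjunction.

H(p, q, r) = ¬((¬p ∧ q) ∧ ¬r)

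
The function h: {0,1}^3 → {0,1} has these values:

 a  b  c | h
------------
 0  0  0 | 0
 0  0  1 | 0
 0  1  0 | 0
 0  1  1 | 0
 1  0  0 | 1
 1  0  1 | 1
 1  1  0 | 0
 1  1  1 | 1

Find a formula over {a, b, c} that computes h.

The 1-rows are (1,0,0), (1,0,1), (1,1,1). Each contributes one minterm — a·¬b·¬c; a·¬b·c; a·b·c — and their disjunction is a sum-of-products form of h.

h(a, b, c) = (((a AND NOT b) AND NOT c) OR ((a AND NOT b) AND c)) OR ((a AND b) AND c)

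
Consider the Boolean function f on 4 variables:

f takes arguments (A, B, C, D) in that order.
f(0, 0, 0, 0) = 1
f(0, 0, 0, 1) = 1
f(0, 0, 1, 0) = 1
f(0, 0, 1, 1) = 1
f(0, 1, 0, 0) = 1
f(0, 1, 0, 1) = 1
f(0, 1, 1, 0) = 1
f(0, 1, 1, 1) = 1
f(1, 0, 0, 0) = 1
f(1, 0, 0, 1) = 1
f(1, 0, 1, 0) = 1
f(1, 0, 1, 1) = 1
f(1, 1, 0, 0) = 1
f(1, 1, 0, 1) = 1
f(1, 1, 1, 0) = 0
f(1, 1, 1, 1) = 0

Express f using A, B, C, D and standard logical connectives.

The 0-rows are (1,1,1,0), (1,1,1,1). Take each as a conjunction (A·B·C·¬D, A·B·C·D), form their disjunction, and complement — that gives a formula that is 1 everywhere f is.

f(A, B, C, D) = ((((A · B) · C) · D') + (((A · B) · C) · D))'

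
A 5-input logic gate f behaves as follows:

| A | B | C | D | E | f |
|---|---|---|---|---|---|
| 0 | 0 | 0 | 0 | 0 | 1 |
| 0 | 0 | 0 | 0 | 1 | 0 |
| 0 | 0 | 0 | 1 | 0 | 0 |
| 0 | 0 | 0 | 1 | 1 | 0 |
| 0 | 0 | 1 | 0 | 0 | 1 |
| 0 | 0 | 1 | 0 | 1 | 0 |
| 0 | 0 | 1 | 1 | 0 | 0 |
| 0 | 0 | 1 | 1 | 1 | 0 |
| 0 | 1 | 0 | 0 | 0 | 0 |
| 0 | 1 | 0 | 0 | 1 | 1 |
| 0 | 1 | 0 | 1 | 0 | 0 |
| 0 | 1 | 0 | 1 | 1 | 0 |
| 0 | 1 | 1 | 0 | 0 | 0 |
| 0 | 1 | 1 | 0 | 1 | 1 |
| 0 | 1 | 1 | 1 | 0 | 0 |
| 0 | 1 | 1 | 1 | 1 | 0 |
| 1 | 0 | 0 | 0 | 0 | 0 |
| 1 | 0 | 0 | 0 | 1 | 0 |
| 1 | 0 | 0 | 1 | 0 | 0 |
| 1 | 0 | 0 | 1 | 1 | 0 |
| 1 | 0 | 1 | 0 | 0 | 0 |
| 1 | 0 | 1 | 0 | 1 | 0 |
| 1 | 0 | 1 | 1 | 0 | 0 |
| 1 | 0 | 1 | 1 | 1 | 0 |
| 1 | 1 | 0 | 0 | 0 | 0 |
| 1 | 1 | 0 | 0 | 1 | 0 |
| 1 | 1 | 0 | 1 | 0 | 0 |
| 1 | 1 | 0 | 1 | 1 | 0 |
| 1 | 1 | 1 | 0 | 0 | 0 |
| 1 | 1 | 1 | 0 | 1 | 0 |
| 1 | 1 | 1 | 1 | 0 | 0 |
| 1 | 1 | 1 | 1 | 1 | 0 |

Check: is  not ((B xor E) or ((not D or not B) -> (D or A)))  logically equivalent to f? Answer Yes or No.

Check the formula against f row by row:
  A=0, B=0, C=0, D=0, E=0: formula gives 1, f = 1 ✓
  A=0, B=0, C=0, D=0, E=1: formula gives 0, f = 0 ✓
  A=0, B=0, C=0, D=1, E=0: formula gives 0, f = 0 ✓
  A=0, B=0, C=0, D=1, E=1: formula gives 0, f = 0 ✓
  …and likewise for the remaining 28 rows.
All 32 rows match — the expression computes f exactly.

Yes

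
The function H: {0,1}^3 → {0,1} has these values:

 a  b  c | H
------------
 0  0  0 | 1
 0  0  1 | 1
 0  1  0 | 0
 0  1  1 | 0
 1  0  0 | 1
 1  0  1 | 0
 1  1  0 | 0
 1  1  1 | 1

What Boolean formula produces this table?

H(a, b, c) = ((((not a and not b) and not c) or ((not a and not b) and c)) or ((a and not b) and not c)) or ((a and b) and c)

H=1 on 4 inputs: (0,0,0), (0,0,1), (1,0,0), (1,1,1). Reading each as a conjunction of literals (¬a·¬b·¬c, ¬a·¬b·c, a·¬b·¬c, a·b·c) and taking the OR gives the canonical DNF.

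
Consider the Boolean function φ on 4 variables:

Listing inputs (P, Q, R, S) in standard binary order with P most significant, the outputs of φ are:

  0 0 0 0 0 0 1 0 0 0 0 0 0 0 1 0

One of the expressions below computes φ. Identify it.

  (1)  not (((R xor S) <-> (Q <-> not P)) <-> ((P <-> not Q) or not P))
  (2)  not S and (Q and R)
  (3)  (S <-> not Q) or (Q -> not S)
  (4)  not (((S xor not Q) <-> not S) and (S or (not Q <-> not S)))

(1): at (0,0,0,1) it gives 1, but φ = 0 — eliminated.
(3): at (0,0,0,0) it gives 1, but φ = 0 — eliminated.
(4): at (0,1,0,0) it gives 1, but φ = 0 — eliminated.
Only (2) survives; checking it on all 16 rows confirms it matches φ.

2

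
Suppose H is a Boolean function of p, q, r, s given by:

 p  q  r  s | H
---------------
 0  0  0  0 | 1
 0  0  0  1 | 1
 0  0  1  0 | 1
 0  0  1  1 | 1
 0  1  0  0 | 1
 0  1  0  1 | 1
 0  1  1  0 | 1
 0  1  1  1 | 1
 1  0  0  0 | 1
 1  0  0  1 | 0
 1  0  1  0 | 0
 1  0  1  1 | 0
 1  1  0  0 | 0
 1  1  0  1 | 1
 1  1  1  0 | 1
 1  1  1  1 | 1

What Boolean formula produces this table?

H is 0 on only 4 rows — (1,0,0,1), (1,0,1,0), (1,0,1,1), (1,1,0,0). Writing each as a minterm (p·¬q·¬r·s, p·¬q·r·¬s, p·¬q·r·s, p·q·¬r·¬s) and OR-ing them characterizes exactly where H=0, so H is the negation of that disjunction.

H(p, q, r, s) = ¬((((((p ∧ ¬q) ∧ ¬r) ∧ s) ∨ (((p ∧ ¬q) ∧ r) ∧ ¬s)) ∨ (((p ∧ ¬q) ∧ r) ∧ s)) ∨ (((p ∧ q) ∧ ¬r) ∧ ¬s))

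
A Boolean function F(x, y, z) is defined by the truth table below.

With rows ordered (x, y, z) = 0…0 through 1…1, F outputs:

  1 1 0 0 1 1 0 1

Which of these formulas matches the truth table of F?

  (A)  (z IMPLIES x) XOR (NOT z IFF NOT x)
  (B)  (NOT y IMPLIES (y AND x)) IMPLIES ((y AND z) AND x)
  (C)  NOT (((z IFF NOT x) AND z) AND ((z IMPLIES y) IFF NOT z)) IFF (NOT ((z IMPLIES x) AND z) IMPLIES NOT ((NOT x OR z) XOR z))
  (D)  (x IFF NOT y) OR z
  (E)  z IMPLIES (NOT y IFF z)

B

(A) fails at (0,0,0): the formula yields 0, F is 1.
(C) fails at (0,0,0): the formula yields 0, F is 1.
(D) fails at (0,0,0): the formula yields 0, F is 1.
(E) fails at (0,1,0): the formula yields 1, F is 0.
(B) is the remaining candidate, and it agrees with F on all 8 inputs.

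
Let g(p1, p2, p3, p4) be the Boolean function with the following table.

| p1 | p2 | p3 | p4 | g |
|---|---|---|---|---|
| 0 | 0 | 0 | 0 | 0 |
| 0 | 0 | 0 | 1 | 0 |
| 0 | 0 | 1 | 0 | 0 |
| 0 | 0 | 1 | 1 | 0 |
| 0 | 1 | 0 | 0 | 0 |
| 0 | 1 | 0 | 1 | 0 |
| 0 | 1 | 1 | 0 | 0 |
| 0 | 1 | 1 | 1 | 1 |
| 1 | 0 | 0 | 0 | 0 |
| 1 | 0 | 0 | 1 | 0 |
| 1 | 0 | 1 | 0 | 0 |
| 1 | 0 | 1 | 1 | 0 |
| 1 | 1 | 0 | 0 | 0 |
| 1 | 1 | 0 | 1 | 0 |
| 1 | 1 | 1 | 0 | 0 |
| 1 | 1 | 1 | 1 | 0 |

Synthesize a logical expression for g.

g(p1, p2, p3, p4) = ((not p1 and p2) and p3) and p4

Only row (0,1,1,1) gives 1. That row's minterm ¬p1·p2·p3·p4 is g directly.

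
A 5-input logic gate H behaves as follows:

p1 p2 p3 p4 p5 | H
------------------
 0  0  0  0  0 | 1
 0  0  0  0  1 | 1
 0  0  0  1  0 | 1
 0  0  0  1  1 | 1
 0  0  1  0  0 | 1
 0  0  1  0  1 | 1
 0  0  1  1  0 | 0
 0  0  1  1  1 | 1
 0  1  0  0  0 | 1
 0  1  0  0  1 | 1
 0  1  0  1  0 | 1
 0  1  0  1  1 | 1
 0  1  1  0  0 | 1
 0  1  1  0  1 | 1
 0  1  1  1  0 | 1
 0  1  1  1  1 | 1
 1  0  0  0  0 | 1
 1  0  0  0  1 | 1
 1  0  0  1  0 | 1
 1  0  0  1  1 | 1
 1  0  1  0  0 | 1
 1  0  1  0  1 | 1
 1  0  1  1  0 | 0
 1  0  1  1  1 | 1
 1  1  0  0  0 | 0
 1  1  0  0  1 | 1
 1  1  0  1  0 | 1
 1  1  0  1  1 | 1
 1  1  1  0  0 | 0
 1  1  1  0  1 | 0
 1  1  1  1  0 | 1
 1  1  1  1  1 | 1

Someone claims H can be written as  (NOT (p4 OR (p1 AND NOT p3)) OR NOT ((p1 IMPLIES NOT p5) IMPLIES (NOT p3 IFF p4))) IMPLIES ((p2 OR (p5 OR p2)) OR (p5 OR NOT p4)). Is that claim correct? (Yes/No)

No

Evaluate (NOT (p4 OR (p1 AND NOT p3)) OR NOT ((p1 IMPLIES NOT p5) IMPLIES (NOT p3 IFF p4))) IMPLIES ((p2 OR (p5 OR p2)) OR (p5 OR NOT p4)) on each row and compare to H:
  p1=0, p2=0, p3=0, p4=0, p5=0: formula gives 1, H = 1 ✓
  p1=0, p2=0, p3=0, p4=0, p5=1: formula gives 1, H = 1 ✓
  p1=0, p2=0, p3=0, p4=1, p5=0: formula gives 1, H = 1 ✓
  p1=0, p2=0, p3=0, p4=1, p5=1: formula gives 1, H = 1 ✓
  …
  p1=1, p2=1, p3=0, p4=0, p5=0: formula gives 1, but H = 0 ✗
Since they disagree at (1,1,0,0,0), the expression is not a correct formula for H.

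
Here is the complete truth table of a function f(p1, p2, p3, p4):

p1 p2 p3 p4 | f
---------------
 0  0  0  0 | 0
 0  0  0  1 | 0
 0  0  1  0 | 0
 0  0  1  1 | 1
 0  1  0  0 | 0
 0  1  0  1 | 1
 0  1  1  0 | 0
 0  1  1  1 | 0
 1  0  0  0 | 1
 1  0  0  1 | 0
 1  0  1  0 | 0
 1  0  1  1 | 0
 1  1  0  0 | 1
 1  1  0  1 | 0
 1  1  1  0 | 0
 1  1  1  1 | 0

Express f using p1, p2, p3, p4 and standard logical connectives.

Collect the rows where f=1 — (0,0,1,1), (0,1,0,1), (1,0,0,0), (1,1,0,0) — and write one minterm per row: ¬p1·¬p2·p3·p4, ¬p1·p2·¬p3·p4, p1·¬p2·¬p3·¬p4, p1·p2·¬p3·¬p4. Their union (logical OR) reproduces the table exactly.

f(p1, p2, p3, p4) = (((((p1' · p2') · p3) · p4) + (((p1' · p2) · p3') · p4)) + (((p1 · p2') · p3') · p4')) + (((p1 · p2) · p3') · p4')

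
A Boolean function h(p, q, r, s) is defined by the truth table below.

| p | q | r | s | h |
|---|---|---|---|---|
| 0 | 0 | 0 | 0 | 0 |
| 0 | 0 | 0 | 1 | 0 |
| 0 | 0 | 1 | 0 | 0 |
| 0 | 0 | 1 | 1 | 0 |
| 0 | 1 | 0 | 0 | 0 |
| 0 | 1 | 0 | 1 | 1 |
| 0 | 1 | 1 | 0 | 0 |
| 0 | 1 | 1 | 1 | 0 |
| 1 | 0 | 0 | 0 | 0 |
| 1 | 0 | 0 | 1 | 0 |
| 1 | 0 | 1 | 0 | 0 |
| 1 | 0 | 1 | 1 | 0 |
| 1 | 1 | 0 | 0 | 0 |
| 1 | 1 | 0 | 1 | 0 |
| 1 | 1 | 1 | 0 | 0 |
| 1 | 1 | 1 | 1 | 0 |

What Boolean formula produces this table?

h(p, q, r, s) = ((~p & q) & ~r) & s

h is 1 on exactly one input, (0,1,0,1), whose minterm is ¬p·q·¬r·s. So h is just that conjunction.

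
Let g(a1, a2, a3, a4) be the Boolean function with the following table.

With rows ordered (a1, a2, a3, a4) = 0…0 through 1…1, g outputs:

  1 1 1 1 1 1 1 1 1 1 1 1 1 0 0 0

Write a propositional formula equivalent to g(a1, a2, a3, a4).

g is 0 on only 3 rows — (1,1,0,1), (1,1,1,0), (1,1,1,1). Writing each as a minterm (a1·a2·¬a3·a4, a1·a2·a3·¬a4, a1·a2·a3·a4) and OR-ing them characterizes exactly where g=0, so g is the negation of that disjunction.

g(a1, a2, a3, a4) = ~(((((a1 & a2) & ~a3) & a4) | (((a1 & a2) & a3) & ~a4)) | (((a1 & a2) & a3) & a4))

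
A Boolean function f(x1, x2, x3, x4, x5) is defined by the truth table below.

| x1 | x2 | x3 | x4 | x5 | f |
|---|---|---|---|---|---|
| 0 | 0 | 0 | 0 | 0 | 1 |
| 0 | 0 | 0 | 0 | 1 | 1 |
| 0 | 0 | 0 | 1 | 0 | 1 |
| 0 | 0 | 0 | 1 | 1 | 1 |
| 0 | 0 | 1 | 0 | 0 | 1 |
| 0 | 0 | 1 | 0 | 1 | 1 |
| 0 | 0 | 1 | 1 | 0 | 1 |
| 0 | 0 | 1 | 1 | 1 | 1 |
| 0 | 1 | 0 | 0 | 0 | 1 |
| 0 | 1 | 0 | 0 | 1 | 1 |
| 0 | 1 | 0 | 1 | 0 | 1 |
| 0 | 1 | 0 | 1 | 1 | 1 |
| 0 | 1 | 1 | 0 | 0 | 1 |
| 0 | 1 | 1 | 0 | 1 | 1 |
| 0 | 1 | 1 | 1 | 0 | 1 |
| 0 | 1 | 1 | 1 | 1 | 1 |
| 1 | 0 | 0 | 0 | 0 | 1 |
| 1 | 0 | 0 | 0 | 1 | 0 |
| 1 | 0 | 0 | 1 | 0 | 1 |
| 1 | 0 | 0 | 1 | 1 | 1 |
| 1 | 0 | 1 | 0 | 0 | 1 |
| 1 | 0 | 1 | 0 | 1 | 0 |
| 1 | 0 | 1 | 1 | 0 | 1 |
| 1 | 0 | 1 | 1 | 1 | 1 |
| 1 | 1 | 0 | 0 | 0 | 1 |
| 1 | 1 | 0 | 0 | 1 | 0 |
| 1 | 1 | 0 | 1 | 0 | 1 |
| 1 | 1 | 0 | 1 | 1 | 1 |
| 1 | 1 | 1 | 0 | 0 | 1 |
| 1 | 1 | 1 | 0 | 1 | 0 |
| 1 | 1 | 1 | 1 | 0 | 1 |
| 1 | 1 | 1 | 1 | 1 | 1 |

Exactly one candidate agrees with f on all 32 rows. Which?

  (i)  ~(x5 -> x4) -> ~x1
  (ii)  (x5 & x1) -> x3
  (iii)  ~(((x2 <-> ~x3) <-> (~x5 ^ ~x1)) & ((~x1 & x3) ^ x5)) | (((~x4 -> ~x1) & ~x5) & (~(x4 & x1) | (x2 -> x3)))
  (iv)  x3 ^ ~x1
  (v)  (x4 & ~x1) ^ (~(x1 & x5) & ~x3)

(ii) disagrees with f on (1,0,0,1,1) (formula → 0, table → 1); rule it out.
(iii) disagrees with f on (0,1,0,0,1) (formula → 0, table → 1); rule it out.
(iv) disagrees with f on (0,0,1,0,0) (formula → 0, table → 1); rule it out.
(v) disagrees with f on (0,0,0,1,0) (formula → 0, table → 1); rule it out.
Only (i) survives; checking it on all 32 rows confirms it matches f.

i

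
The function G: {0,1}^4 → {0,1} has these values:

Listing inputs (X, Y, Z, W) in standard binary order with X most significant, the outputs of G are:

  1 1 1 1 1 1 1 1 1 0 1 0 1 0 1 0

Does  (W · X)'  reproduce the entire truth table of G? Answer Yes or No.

Check the formula against G row by row:
  X=0, Y=0, Z=0, W=0: formula gives 1, G = 1 ✓
  X=0, Y=0, Z=0, W=1: formula gives 1, G = 1 ✓
  X=0, Y=0, Z=1, W=0: formula gives 1, G = 1 ✓
  X=0, Y=0, Z=1, W=1: formula gives 1, G = 1 ✓
  … (the remaining 12 rows also agree.)
All 16 rows match — the expression computes G exactly.

Yes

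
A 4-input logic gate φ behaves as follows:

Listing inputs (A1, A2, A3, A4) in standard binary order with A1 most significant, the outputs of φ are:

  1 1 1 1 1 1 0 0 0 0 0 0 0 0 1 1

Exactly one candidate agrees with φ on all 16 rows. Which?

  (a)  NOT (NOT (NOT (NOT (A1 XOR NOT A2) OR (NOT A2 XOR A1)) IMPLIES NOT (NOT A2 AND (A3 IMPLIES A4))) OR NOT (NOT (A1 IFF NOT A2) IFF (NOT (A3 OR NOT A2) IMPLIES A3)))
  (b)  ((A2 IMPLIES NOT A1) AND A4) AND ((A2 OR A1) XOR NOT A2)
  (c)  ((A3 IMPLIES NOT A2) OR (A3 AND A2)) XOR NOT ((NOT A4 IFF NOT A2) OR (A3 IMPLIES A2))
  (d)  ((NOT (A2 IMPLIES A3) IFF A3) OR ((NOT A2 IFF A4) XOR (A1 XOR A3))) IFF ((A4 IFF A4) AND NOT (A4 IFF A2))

(b) fails at (0,0,0,0): the formula yields 0, φ is 1.
(c) fails at (0,0,1,1): the formula yields 0, φ is 1.
(d) fails at (0,0,0,0): the formula yields 0, φ is 1.
Only (a) survives; checking it on all 16 rows confirms it matches φ.

a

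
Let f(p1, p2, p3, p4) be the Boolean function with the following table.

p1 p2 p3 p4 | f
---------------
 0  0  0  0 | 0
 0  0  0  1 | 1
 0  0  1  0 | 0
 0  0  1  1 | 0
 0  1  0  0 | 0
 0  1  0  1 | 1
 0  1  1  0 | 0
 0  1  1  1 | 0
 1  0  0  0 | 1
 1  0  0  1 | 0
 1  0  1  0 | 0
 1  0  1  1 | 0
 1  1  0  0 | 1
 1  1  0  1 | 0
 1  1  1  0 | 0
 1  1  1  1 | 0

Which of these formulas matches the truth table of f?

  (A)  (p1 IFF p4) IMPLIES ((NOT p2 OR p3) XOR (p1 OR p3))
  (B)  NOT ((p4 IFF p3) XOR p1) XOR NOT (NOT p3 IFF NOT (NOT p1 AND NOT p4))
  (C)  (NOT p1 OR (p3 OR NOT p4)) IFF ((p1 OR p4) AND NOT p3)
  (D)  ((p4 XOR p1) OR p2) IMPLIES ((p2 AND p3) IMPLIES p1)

C

(A) fails at (0,0,0,0): the formula yields 1, f is 0.
(B) fails at (0,0,0,0): the formula yields 1, f is 0.
(D) fails at (0,0,0,0): the formula yields 1, f is 0.
(C) is the remaining candidate, and it agrees with f on all 16 inputs.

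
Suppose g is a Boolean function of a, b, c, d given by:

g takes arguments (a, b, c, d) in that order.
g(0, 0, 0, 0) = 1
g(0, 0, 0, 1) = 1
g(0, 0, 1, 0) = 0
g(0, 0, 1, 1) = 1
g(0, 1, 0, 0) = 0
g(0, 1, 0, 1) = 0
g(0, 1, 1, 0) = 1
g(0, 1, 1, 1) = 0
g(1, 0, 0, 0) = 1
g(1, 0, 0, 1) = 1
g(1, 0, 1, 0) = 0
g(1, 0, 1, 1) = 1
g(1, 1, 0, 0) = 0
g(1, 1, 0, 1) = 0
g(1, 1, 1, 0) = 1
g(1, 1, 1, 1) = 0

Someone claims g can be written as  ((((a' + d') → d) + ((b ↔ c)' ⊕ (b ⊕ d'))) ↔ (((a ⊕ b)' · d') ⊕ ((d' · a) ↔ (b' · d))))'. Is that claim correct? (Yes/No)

Evaluate ((((a' + d') → d) + ((b ↔ c)' ⊕ (b ⊕ d'))) ↔ (((a ⊕ b)' · d') ⊕ ((d' · a) ↔ (b' · d))))' on each row and compare to g:
  a=0, b=0, c=0, d=0: formula gives 1, g = 1 ✓
  a=0, b=0, c=0, d=1: formula gives 1, g = 1 ✓
  a=0, b=0, c=1, d=0: formula gives 0, g = 0 ✓
  a=0, b=0, c=1, d=1: formula gives 1, g = 1 ✓
  …and likewise for the remaining 12 rows.
Every row agrees, so the formula is equivalent.

Yes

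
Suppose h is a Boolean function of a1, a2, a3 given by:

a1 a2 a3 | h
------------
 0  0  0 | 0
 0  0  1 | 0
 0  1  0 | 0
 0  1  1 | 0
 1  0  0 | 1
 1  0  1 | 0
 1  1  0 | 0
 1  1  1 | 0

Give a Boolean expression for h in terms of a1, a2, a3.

h is 1 on exactly one input, (1,0,0), whose minterm is a1·¬a2·¬a3. So h is just that conjunction.

h(a1, a2, a3) = (a1 ∧ ¬a2) ∧ ¬a3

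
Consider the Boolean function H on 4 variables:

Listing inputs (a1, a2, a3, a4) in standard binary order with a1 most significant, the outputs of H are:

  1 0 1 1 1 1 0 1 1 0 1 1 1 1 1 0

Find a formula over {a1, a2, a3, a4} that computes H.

H(a1, a2, a3, a4) = ((((((a1' · a2') · a3') · a4) + (((a1' · a2) · a3) · a4')) + (((a1 · a2') · a3') · a4)) + (((a1 · a2) · a3) · a4))'

H is 0 on only 4 rows — (0,0,0,1), (0,1,1,0), (1,0,0,1), (1,1,1,1). Writing each as a minterm (¬a1·¬a2·¬a3·a4, ¬a1·a2·a3·¬a4, a1·¬a2·¬a3·a4, a1·a2·a3·a4) and OR-ing them characterizes exactly where H=0, so H is the negation of that disjunction.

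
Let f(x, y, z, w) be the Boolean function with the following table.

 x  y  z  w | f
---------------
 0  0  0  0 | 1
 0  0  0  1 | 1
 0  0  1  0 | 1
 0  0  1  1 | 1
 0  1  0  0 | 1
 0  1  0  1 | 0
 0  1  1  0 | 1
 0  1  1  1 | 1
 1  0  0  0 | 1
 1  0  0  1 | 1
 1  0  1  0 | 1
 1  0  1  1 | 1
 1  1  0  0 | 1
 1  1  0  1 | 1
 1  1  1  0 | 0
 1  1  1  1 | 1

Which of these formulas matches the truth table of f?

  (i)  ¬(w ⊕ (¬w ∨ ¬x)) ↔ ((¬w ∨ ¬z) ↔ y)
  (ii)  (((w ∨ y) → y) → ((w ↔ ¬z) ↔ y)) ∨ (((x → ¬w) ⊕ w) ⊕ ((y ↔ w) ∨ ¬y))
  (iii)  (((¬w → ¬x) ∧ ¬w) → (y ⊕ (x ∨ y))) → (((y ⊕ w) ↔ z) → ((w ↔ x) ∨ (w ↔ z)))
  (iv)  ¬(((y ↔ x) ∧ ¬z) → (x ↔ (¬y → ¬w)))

iii

(i) disagrees with f on (0,0,0,1) (formula → 0, table → 1); rule it out.
(ii) disagrees with f on (0,0,1,0) (formula → 0, table → 1); rule it out.
(iv) disagrees with f on (0,0,0,1) (formula → 0, table → 1); rule it out.
That leaves (iii). Evaluating it on every row reproduces the table of f exactly.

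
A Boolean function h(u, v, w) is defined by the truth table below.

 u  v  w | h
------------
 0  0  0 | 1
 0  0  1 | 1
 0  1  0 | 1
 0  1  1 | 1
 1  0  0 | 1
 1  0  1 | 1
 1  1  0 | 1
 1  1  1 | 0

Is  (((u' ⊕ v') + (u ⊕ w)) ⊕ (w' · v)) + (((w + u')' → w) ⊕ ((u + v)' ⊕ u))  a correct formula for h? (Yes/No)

No

Test each input against both h and the formula:
  u=0, v=0, w=0: formula gives 0, but h = 1 ✗
A single disagreement suffices: at (0,0,0) they differ, so the formula does not compute h.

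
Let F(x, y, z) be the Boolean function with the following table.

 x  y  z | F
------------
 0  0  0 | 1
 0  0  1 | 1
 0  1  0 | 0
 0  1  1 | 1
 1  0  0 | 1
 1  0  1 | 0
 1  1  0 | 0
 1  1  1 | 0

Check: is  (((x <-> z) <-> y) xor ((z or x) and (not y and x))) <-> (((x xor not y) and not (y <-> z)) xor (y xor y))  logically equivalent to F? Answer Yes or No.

Test each input against both F and the formula:
  x=0, y=0, z=0: formula gives 1, F = 1 ✓
  x=0, y=0, z=1: formula gives 1, F = 1 ✓
  x=0, y=1, z=0: formula gives 0, F = 0 ✓
  x=0, y=1, z=1: formula gives 1, F = 1 ✓
  x=1, y=0, z=0: formula gives 1, F = 1 ✓
  … (the remaining 3 rows also agree.)
Every row agrees, so the formula is equivalent.

Yes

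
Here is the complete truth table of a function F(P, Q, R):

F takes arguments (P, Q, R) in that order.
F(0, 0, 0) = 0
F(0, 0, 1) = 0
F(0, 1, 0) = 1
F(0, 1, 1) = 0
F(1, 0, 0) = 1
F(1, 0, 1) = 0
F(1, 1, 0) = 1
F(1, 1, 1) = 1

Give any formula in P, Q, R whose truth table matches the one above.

The 1-rows are (0,1,0), (1,0,0), (1,1,0), (1,1,1). Each contributes one minterm — ¬P·Q·¬R; P·¬Q·¬R; P·Q·¬R; P·Q·R — and their disjunction is a sum-of-products form of F.

F(P, Q, R) = ((((~P & Q) & ~R) | ((P & ~Q) & ~R)) | ((P & Q) & ~R)) | ((P & Q) & R)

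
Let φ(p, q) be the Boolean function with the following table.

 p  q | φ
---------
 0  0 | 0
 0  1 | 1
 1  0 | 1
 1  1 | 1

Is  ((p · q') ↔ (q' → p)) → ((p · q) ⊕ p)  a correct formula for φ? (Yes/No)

Yes

Test each input against both φ and the formula:
  p=0, q=0: formula gives 0, φ = 0 ✓
  p=0, q=1: formula gives 1, φ = 1 ✓
  p=1, q=0: formula gives 1, φ = 1 ✓
  p=1, q=1: formula gives 1, φ = 1 ✓
Every row agrees, so the formula is equivalent.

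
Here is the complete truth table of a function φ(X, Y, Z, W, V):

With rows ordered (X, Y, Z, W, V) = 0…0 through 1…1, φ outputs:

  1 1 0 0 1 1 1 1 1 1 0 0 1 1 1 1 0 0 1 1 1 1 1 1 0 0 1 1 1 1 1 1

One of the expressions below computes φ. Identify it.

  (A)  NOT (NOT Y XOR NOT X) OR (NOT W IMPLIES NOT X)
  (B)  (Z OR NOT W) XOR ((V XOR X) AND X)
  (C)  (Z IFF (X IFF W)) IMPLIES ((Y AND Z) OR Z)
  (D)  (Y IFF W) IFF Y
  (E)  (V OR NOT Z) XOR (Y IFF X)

(A): at (0,0,0,1,0) it gives 1, but φ = 0 — eliminated.
(B): at (1,0,0,0,1) it gives 1, but φ = 0 — eliminated.
(D): at (0,0,0,0,0) it gives 0, but φ = 1 — eliminated.
(E): at (0,0,0,0,0) it gives 0, but φ = 1 — eliminated.
That leaves (C). Evaluating it on every row reproduces the table of φ exactly.

C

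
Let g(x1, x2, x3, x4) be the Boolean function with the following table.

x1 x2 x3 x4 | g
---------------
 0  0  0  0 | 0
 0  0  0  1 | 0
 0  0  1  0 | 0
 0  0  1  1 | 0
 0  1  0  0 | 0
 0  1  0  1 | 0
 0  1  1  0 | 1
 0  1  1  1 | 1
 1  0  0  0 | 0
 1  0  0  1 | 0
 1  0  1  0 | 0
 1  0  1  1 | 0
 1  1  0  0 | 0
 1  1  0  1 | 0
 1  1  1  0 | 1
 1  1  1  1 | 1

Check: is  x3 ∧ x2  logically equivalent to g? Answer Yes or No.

Yes

Check the formula against g row by row:
  x1=0, x2=0, x3=0, x4=0: formula gives 0, g = 0 ✓
  x1=0, x2=0, x3=0, x4=1: formula gives 0, g = 0 ✓
  x1=0, x2=0, x3=1, x4=0: formula gives 0, g = 0 ✓
  x1=0, x2=0, x3=1, x4=1: formula gives 0, g = 0 ✓
  …and likewise for the remaining 12 rows.
No disagreement on any input; they are logically equivalent.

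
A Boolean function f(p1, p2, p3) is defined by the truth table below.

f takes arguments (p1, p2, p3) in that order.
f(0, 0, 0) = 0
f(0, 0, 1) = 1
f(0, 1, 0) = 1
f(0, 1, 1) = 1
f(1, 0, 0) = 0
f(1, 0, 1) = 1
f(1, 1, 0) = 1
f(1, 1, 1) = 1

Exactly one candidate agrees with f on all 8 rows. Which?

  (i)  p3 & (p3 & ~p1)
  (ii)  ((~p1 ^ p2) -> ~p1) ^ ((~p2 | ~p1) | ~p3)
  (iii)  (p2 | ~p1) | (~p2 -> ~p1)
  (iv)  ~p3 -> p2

iv

(i): at (0,1,0) it gives 0, but f = 1 — eliminated.
(ii): at (0,0,1) it gives 0, but f = 1 — eliminated.
(iii): at (0,0,0) it gives 1, but f = 0 — eliminated.
Only (iv) survives; checking it on all 8 rows confirms it matches f.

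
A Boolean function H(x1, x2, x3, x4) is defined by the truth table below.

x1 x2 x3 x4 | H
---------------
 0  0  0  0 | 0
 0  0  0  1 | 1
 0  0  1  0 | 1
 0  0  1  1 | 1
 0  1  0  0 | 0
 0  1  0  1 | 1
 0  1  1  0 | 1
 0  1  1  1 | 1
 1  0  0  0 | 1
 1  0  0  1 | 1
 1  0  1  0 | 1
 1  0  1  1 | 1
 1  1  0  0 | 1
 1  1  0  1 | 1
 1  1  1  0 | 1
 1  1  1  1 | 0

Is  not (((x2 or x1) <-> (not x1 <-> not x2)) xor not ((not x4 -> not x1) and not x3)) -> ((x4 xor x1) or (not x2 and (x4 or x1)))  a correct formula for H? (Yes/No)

Yes

Evaluate not (((x2 or x1) <-> (not x1 <-> not x2)) xor not ((not x4 -> not x1) and not x3)) -> ((x4 xor x1) or (not x2 and (x4 or x1))) on each row and compare to H:
  x1=0, x2=0, x3=0, x4=0: formula gives 0, H = 0 ✓
  x1=0, x2=0, x3=0, x4=1: formula gives 1, H = 1 ✓
  x1=0, x2=0, x3=1, x4=0: formula gives 1, H = 1 ✓
  x1=0, x2=0, x3=1, x4=1: formula gives 1, H = 1 ✓
  … (the remaining 12 rows also agree.)
Every row agrees, so the formula is equivalent.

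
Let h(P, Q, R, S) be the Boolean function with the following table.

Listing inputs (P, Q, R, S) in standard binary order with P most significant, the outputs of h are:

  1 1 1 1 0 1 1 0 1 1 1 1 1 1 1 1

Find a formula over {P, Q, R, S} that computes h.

h is 0 on only 2 rows — (0,1,0,0), (0,1,1,1). Writing each as a minterm (¬P·Q·¬R·¬S, ¬P·Q·R·S) and OR-ing them characterizes exactly where h=0, so h is the negation of that disjunction.

h(P, Q, R, S) = NOT ((((NOT P AND Q) AND NOT R) AND NOT S) OR (((NOT P AND Q) AND R) AND S))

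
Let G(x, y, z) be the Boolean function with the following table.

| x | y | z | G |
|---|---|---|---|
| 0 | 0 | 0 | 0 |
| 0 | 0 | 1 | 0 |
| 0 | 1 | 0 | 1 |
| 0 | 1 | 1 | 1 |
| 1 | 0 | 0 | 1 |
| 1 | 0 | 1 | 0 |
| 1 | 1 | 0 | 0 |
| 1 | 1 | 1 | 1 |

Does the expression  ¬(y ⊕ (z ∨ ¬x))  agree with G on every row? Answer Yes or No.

Yes

Evaluate ¬(y ⊕ (z ∨ ¬x)) on each row and compare to G:
  x=0, y=0, z=0: formula gives 0, G = 0 ✓
  x=0, y=0, z=1: formula gives 0, G = 0 ✓
  x=0, y=1, z=0: formula gives 1, G = 1 ✓
  x=0, y=1, z=1: formula gives 1, G = 1 ✓
  x=1, y=0, z=0: formula gives 1, G = 1 ✓
  …and likewise for the remaining 3 rows.
No disagreement on any input; they are logically equivalent.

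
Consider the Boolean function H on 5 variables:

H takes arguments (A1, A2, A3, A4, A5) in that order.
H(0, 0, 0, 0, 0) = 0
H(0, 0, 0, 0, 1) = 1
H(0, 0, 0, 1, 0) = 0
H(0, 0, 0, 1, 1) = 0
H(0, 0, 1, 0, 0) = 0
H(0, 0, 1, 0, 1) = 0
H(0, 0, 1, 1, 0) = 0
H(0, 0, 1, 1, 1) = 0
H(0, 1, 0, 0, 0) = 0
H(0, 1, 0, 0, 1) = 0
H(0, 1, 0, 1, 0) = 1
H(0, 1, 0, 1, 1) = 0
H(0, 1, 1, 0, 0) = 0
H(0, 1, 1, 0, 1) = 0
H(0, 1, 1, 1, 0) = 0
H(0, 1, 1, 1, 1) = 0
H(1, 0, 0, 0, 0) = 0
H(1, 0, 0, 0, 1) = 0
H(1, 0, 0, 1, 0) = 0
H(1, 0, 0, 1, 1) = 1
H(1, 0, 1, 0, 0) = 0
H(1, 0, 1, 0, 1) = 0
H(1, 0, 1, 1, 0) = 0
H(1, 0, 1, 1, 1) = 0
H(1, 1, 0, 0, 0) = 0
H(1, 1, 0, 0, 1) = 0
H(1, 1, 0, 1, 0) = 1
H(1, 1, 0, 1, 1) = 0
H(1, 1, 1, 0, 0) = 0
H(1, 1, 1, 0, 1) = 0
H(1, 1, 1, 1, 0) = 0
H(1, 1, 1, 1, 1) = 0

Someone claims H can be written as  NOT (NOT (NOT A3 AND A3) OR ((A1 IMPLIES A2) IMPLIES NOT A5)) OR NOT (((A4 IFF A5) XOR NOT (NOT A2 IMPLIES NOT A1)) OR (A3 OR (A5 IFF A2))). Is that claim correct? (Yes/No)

Yes

Evaluate NOT (NOT (NOT A3 AND A3) OR ((A1 IMPLIES A2) IMPLIES NOT A5)) OR NOT (((A4 IFF A5) XOR NOT (NOT A2 IMPLIES NOT A1)) OR (A3 OR (A5 IFF A2))) on each row and compare to H:
  A1=0, A2=0, A3=0, A4=0, A5=0: formula gives 0, H = 0 ✓
  A1=0, A2=0, A3=0, A4=0, A5=1: formula gives 1, H = 1 ✓
  A1=0, A2=0, A3=0, A4=1, A5=0: formula gives 0, H = 0 ✓
  A1=0, A2=0, A3=0, A4=1, A5=1: formula gives 0, H = 0 ✓
  … (the remaining 28 rows also agree.)
Every row agrees, so the formula is equivalent.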